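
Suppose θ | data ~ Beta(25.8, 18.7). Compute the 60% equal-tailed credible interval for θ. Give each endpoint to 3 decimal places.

[0.518, 0.642]

Posterior: Beta(25.8, 18.7).
Equal-tailed 60% interval: the 0.2 and 0.8 quantiles of Beta(25.8, 18.7).
Posterior mean ≈ 0.580, SD ≈ 0.073; a Normal approximation gives roughly [0.518, 0.641].
Exact: F⁻¹(0.2) = 0.518; F⁻¹(0.8) = 0.642.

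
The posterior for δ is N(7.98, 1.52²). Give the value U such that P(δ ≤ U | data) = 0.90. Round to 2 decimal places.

Need U with P(δ ≤ U) = 0.90: U = 7.98 + z_{0.1}·1.52.
z = 1.282; U = 7.98 + 1.282 × 1.52 = 9.93.

9.93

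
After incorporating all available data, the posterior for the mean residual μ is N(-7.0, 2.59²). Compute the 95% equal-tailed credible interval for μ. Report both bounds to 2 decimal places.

[-12.08, -1.92]

The posterior is symmetric, so the 95% equal-tailed interval is μ = -7.0 ± z·2.59 with z = 1.960.
Half-width: 1.960 × 2.59 = 5.08.
-7.0 − 5.08 = -12.08; -7.0 + 5.08 = -1.92.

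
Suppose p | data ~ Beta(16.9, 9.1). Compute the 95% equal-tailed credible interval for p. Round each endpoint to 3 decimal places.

Posterior: Beta(16.9, 9.1).
Equal-tailed 95% interval: the 0.025 and 0.975 quantiles of Beta(16.9, 9.1).
Posterior mean ≈ 0.650, SD ≈ 0.092; a Normal approximation gives roughly [0.470, 0.830].
Exact: F⁻¹(0.025) = 0.461; F⁻¹(0.975) = 0.817.

[0.461, 0.817]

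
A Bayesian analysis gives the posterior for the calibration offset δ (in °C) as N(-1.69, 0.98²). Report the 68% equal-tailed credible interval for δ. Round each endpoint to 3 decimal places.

The posterior is symmetric, so the 68% equal-tailed interval is δ = -1.69 ± z·0.98 with z = 0.994.
Half-width: 0.994 × 0.98 = 0.975.
-1.69 − 0.975 = -2.665; -1.69 + 0.975 = -0.715.

[-2.665, -0.715]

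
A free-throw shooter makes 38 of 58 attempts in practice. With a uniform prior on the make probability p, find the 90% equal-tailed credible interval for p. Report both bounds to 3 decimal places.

Posterior: Beta(1+38, 1+20) = Beta(39, 21).
Equal-tailed 90% interval: the 0.05 and 0.95 quantiles of Beta(39, 21).
Posterior mean ≈ 0.650, SD ≈ 0.061; a Normal approximation gives roughly [0.550, 0.750].
Exact: F⁻¹(0.05) = 0.547; F⁻¹(0.95) = 0.748.

[0.547, 0.748]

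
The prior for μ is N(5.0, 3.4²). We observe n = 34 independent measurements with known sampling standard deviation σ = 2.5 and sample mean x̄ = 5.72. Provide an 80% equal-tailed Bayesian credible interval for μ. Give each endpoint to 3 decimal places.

[5.164, 6.254]

Posterior precision = 1/3.4² + 34/2.5² = 0.0865 + 5.4400 = 5.5265, so posterior SD = 0.4254.
Posterior mean = (5.0/3.4² + 34·5.72/2.5²) / 5.5265 = 5.7087.
Interval: 5.7087 ± 1.282 × 0.4254 → [5.164, 6.254].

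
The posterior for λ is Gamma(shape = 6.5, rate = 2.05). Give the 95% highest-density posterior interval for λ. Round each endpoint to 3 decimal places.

The posterior is unimodal and skewed, so the HPD interval has equal density at both endpoints and is the shortest 95% interval.
Solving f(1.000) = f(5.643) with F(5.643) − F(1.000) = 0.95 gives [1.000, 5.643].
For comparison, the equal-tailed interval is [1.222, 6.033]; the HPD is narrower and shifted toward the mode.

[1.000, 5.643]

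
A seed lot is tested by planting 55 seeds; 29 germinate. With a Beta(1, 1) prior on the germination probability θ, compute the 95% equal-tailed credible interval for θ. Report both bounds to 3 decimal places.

Posterior: Beta(1+29, 1+26) = Beta(30, 27).
Equal-tailed 95% interval: the 0.025 and 0.975 quantiles of Beta(30, 27).
Posterior mean ≈ 0.526, SD ≈ 0.066; a Normal approximation gives roughly [0.398, 0.655].
Exact: F⁻¹(0.025) = 0.397; F⁻¹(0.975) = 0.653.

[0.397, 0.653]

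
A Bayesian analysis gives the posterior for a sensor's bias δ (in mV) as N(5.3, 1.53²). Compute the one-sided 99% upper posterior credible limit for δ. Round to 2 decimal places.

Need U with P(δ ≤ U) = 0.99: U = 5.3 + z_{0.01}·1.53.
z = 2.326; U = 5.3 + 2.326 × 1.53 = 8.86.

8.86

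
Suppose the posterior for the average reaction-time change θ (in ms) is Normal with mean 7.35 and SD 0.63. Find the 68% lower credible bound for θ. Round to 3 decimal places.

Need L with P(θ ≥ L) = 0.68: L = 7.35 − z_{0.32}·0.63.
z = 0.468; L = 7.35 − 0.468 × 0.63 = 7.055.

7.055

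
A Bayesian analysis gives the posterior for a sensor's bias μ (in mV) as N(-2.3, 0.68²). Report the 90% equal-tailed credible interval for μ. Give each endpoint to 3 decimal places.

[-3.419, -1.181]

The posterior is symmetric, so the 90% equal-tailed interval is μ = -2.3 ± z·0.68 with z = 1.645.
Half-width: 1.645 × 0.68 = 1.119.
-2.3 − 1.119 = -3.419; -2.3 + 1.119 = -1.181.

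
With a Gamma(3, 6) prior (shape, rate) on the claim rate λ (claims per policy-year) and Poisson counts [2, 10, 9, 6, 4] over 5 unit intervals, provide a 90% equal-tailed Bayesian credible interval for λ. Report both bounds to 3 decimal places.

[2.274, 4.011]

Posterior: Gamma(3+31, 6+5) = Gamma(34, 11) (shape, rate).
Equal-tailed 90% interval: Gamma(34, 11) quantiles at 0.05 and 0.95.
Posterior mean ≈ 3.091, SD ≈ 0.530; a Normal approximation gives roughly [2.219, 3.963].
Exact: lower = 2.274; upper = 4.011.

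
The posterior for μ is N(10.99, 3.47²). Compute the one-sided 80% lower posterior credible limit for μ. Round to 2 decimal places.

8.07

Need L with P(μ ≥ L) = 0.80: L = 10.99 − z_{0.2}·3.47.
z = 0.842; L = 10.99 − 0.842 × 3.47 = 8.07.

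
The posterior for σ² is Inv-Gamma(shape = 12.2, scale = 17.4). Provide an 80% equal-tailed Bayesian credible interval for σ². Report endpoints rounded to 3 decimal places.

Inverse-Gamma(12.2, 17.4) quantiles: F⁻¹(0.1) and F⁻¹(0.9).
Equivalently, 1/σ² ~ Gamma(12.2, rate = 17.4); invert its 0.9 and 0.1 quantiles.
Posterior mean ≈ 1.554, SD ≈ 0.486; a Normal approximation gives roughly [0.930, 2.177].
Exact: lower = 1.034; upper = 2.177.

[1.034, 2.177]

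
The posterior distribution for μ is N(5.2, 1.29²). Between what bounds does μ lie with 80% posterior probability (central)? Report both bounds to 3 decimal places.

The posterior is symmetric, so the 80% equal-tailed interval is μ = 5.2 ± z·1.29 with z = 1.282.
Half-width: 1.282 × 1.29 = 1.653.
5.2 − 1.653 = 3.547; 5.2 + 1.653 = 6.853.

[3.547, 6.853]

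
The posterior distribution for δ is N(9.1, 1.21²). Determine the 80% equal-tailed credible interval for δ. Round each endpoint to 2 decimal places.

[7.55, 10.65]

The posterior is symmetric, so the 80% equal-tailed interval is δ = 9.1 ± z·1.21 with z = 1.282.
Half-width: 1.282 × 1.21 = 1.55.
9.1 − 1.55 = 7.55; 9.1 + 1.55 = 10.65.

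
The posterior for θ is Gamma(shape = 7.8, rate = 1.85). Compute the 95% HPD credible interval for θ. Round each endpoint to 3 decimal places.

[1.539, 7.221]

The posterior is unimodal and skewed, so the HPD interval has equal density at both endpoints and is the shortest 95% interval.
Solving f(1.539) = f(7.221) with F(7.221) − F(1.539) = 0.95 gives [1.539, 7.221].
For comparison, the equal-tailed interval is [1.797, 7.650]; the HPD is narrower and shifted toward the mode.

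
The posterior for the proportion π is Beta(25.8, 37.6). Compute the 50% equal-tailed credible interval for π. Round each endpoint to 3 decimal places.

Posterior: Beta(25.8, 37.6).
Equal-tailed 50% interval: the 0.25 and 0.75 quantiles of Beta(25.8, 37.6).
Posterior mean ≈ 0.407, SD ≈ 0.061; a Normal approximation gives roughly [0.366, 0.448].
Exact: F⁻¹(0.25) = 0.365; F⁻¹(0.75) = 0.448.

[0.365, 0.448]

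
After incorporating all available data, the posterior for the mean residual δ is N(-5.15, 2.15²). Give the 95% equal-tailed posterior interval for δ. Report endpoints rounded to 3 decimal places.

The posterior is symmetric, so the 95% equal-tailed interval is δ = -5.15 ± z·2.15 with z = 1.960.
Half-width: 1.960 × 2.15 = 4.214.
-5.15 − 4.214 = -9.364; -5.15 + 4.214 = -0.936.

[-9.364, -0.936]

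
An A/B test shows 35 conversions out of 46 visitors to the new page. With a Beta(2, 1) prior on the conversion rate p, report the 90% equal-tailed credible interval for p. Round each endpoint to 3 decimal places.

Posterior: Beta(2+35, 1+11) = Beta(37, 12).
Equal-tailed 90% interval: the 0.05 and 0.95 quantiles of Beta(37, 12).
Posterior mean ≈ 0.755, SD ≈ 0.061; a Normal approximation gives roughly [0.655, 0.855].
Exact: F⁻¹(0.05) = 0.649; F⁻¹(0.95) = 0.849.

[0.649, 0.849]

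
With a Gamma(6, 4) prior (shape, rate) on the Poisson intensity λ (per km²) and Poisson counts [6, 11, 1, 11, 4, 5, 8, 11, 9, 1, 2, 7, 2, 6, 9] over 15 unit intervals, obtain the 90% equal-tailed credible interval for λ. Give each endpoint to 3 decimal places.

Posterior: Gamma(6+93, 4+15) = Gamma(99, 19) (shape, rate).
Equal-tailed 90% interval: Gamma(99, 19) quantiles at 0.05 and 0.95.
Posterior mean ≈ 5.211, SD ≈ 0.524; a Normal approximation gives roughly [4.349, 6.072].
Exact: lower = 4.380; upper = 6.101.

[4.380, 6.101]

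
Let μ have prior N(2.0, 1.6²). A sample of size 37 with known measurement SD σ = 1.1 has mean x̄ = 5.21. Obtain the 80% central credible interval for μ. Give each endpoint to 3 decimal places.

Posterior precision = 1/1.6² + 37/1.1² = 0.3906 + 30.5785 = 30.9691, so posterior SD = 0.1797.
Posterior mean = (2.0/1.6² + 37·5.21/1.1²) / 30.9691 = 5.1695.
Interval: 5.1695 ± 1.282 × 0.1797 → [4.939, 5.400].

[4.939, 5.400]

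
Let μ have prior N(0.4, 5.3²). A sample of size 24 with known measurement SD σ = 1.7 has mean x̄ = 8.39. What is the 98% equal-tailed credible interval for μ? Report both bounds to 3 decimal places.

[7.550, 9.161]

Posterior precision = 1/5.3² + 24/1.7² = 0.0356 + 8.3045 = 8.3401, so posterior SD = 0.3463.
Posterior mean = (0.4/5.3² + 24·8.39/1.7²) / 8.3401 = 8.3559.
Interval: 8.3559 ± 2.326 × 0.3463 → [7.550, 9.161].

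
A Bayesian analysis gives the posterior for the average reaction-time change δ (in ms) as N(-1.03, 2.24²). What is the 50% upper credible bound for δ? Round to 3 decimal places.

Need U with P(δ ≤ U) = 0.50: U = -1.03 + z_{0.5}·2.24.
z = 0.000; U = -1.03 + 0.000 × 2.24 = -1.030.

-1.030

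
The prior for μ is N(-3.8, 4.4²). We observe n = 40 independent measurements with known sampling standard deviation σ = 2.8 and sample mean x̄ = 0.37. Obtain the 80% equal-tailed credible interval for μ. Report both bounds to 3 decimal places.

Posterior precision = 1/4.4² + 40/2.8² = 0.0517 + 5.1020 = 5.1537, so posterior SD = 0.4405.
Posterior mean = (-3.8/4.4² + 40·0.37/2.8²) / 5.1537 = 0.3282.
Interval: 0.3282 ± 1.282 × 0.4405 → [-0.236, 0.893].

[-0.236, 0.893]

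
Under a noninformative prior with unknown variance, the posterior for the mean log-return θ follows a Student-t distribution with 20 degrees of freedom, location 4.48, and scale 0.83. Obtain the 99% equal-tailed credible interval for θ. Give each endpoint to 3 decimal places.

The t_20 distribution is symmetric; the 99% interval is 4.48 ± t·0.83 with t_{0.995,20} = 2.845.
Half-width: 2.845 × 0.83 = 2.362.
4.48 − 2.362 = 2.118; 4.48 + 2.362 = 6.842.

[2.118, 6.842]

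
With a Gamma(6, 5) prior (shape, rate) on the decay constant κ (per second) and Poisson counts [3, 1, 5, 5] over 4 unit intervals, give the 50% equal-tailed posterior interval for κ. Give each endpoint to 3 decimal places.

Posterior: Gamma(6+14, 5+4) = Gamma(20, 9) (shape, rate).
Equal-tailed 50% interval: Gamma(20, 9) quantiles at 0.25 and 0.75.
Posterior mean ≈ 2.222, SD ≈ 0.497; a Normal approximation gives roughly [1.887, 2.557].
Exact: lower = 1.870; upper = 2.534.

[1.870, 2.534]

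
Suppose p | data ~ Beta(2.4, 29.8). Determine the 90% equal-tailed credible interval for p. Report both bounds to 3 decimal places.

Posterior: Beta(2.4, 29.8).
Equal-tailed 90% interval: the 0.05 and 0.95 quantiles of Beta(2.4, 29.8).
Posterior mean ≈ 0.075, SD ≈ 0.046; a Normal approximation gives roughly [0.000, 0.150].
Exact: F⁻¹(0.05) = 0.017; F⁻¹(0.95) = 0.162.

[0.017, 0.162]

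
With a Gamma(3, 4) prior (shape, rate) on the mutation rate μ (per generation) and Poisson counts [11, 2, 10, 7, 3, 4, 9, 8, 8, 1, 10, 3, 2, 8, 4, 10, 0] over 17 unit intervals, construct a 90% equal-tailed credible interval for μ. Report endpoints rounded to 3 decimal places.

Posterior: Gamma(3+100, 4+17) = Gamma(103, 21) (shape, rate).
Equal-tailed 90% interval: Gamma(103, 21) quantiles at 0.05 and 0.95.
Posterior mean ≈ 4.905, SD ≈ 0.483; a Normal approximation gives roughly [4.110, 5.700].
Exact: lower = 4.138; upper = 5.726.

[4.138, 5.726]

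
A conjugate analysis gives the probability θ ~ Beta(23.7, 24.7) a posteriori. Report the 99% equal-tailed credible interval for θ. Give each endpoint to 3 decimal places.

Posterior: Beta(23.7, 24.7).
Equal-tailed 99% interval: the 0.005 and 0.995 quantiles of Beta(23.7, 24.7).
Posterior mean ≈ 0.490, SD ≈ 0.071; a Normal approximation gives roughly [0.306, 0.673].
Exact: F⁻¹(0.005) = 0.311; F⁻¹(0.995) = 0.670.

[0.311, 0.670]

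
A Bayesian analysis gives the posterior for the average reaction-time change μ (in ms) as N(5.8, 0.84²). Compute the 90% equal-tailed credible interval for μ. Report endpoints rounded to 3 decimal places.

[4.418, 7.182]

The posterior is symmetric, so the 90% equal-tailed interval is μ = 5.8 ± z·0.84 with z = 1.645.
Half-width: 1.645 × 0.84 = 1.382.
5.8 − 1.382 = 4.418; 5.8 + 1.382 = 7.182.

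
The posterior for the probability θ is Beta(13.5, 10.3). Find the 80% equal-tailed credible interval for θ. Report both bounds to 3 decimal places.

Posterior: Beta(13.5, 10.3).
Equal-tailed 80% interval: the 0.1 and 0.9 quantiles of Beta(13.5, 10.3).
Posterior mean ≈ 0.567, SD ≈ 0.099; a Normal approximation gives roughly [0.440, 0.695].
Exact: F⁻¹(0.1) = 0.437; F⁻¹(0.9) = 0.695.

[0.437, 0.695]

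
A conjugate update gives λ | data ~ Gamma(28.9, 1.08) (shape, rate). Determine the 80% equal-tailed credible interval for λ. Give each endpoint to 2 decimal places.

[20.61, 33.30]

Posterior: Gamma(shape 28.9, rate 1.08).
Equal-tailed 80% interval: Gamma(28.9, 1.08) quantiles at 0.1 and 0.9.
Posterior mean ≈ 26.76, SD ≈ 4.98; a Normal approximation gives roughly [20.38, 33.14].
Exact: lower = 20.61; upper = 33.30.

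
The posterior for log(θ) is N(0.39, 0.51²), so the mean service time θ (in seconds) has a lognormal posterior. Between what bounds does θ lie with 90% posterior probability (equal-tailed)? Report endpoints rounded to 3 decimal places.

[0.638, 3.417]

On the log scale the 90% interval is 0.39 ± 1.645 × 0.51 = [-0.4489, 1.2289].
Exponentiate: [e^-0.4489, e^1.2289] = [0.638, 3.417].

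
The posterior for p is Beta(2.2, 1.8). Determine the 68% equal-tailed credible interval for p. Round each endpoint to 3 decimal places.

Posterior: Beta(2.2, 1.8).
Equal-tailed 68% interval: the 0.16 and 0.84 quantiles of Beta(2.2, 1.8).
Posterior mean ≈ 0.550, SD ≈ 0.222; a Normal approximation gives roughly [0.329, 0.771].
Exact: F⁻¹(0.16) = 0.304; F⁻¹(0.84) = 0.794.

[0.304, 0.794]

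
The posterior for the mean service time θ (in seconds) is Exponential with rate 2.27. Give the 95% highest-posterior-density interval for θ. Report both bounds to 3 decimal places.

[0.000, 1.320]

The exponential density is strictly decreasing on [0, ∞), so the HPD interval is anchored at 0: [0, q] with P(θ ≤ q) = 0.95.
q = −ln(1 − 0.95) / 2.27 = 2.9957 / 2.27 = 1.320.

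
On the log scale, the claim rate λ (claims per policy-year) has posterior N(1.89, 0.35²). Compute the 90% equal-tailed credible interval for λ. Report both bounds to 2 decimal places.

[3.72, 11.77]

On the log scale the 90% interval is 1.89 ± 1.645 × 0.35 = [1.3143, 2.4657].
Exponentiate: [e^1.3143, e^2.4657] = [3.72, 11.77].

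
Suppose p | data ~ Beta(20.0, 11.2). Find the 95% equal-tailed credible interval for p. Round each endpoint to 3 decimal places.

[0.468, 0.797]

Posterior: Beta(20.0, 11.2).
Equal-tailed 95% interval: the 0.025 and 0.975 quantiles of Beta(20.0, 11.2).
Posterior mean ≈ 0.641, SD ≈ 0.085; a Normal approximation gives roughly [0.475, 0.807].
Exact: F⁻¹(0.025) = 0.468; F⁻¹(0.975) = 0.797.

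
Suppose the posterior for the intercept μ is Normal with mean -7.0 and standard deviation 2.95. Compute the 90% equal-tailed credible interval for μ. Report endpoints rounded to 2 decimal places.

[-11.85, -2.15]

The posterior is symmetric, so the 90% equal-tailed interval is μ = -7.0 ± z·2.95 with z = 1.645.
Half-width: 1.645 × 2.95 = 4.85.
-7.0 − 4.85 = -11.85; -7.0 + 4.85 = -2.15.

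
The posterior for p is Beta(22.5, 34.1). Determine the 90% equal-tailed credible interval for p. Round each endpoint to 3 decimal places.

[0.293, 0.506]

Posterior: Beta(22.5, 34.1).
Equal-tailed 90% interval: the 0.05 and 0.95 quantiles of Beta(22.5, 34.1).
Posterior mean ≈ 0.398, SD ≈ 0.064; a Normal approximation gives roughly [0.291, 0.504].
Exact: F⁻¹(0.05) = 0.293; F⁻¹(0.95) = 0.506.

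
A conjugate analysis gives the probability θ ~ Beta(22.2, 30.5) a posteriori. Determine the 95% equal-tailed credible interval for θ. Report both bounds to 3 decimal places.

[0.293, 0.556]

Posterior: Beta(22.2, 30.5).
Equal-tailed 95% interval: the 0.025 and 0.975 quantiles of Beta(22.2, 30.5).
Posterior mean ≈ 0.421, SD ≈ 0.067; a Normal approximation gives roughly [0.289, 0.553].
Exact: F⁻¹(0.025) = 0.293; F⁻¹(0.975) = 0.556.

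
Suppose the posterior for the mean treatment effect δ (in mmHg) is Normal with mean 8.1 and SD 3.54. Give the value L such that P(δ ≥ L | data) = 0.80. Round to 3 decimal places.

5.121

Need L with P(δ ≥ L) = 0.80: L = 8.1 − z_{0.2}·3.54.
z = 0.842; L = 8.1 − 0.842 × 3.54 = 5.121.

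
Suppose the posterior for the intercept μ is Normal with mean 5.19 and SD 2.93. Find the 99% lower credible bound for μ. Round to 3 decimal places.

Need L with P(μ ≥ L) = 0.99: L = 5.19 − z_{0.01}·2.93.
z = 2.326; L = 5.19 − 2.326 × 2.93 = -1.626.

-1.626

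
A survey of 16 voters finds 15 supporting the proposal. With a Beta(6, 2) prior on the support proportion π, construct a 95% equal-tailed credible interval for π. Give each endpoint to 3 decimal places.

[0.720, 0.972]

Posterior: Beta(6+15, 2+1) = Beta(21, 3).
Equal-tailed 95% interval: the 0.025 and 0.975 quantiles of Beta(21, 3).
Posterior mean ≈ 0.875, SD ≈ 0.066; a Normal approximation gives roughly [0.745, 1.005].
Exact: F⁻¹(0.025) = 0.720; F⁻¹(0.975) = 0.972.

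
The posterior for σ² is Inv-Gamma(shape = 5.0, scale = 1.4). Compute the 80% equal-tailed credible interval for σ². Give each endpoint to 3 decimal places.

Inverse-Gamma(5.0, 1.4) quantiles: F⁻¹(0.1) and F⁻¹(0.9).
Equivalently, 1/σ² ~ Gamma(5.0, rate = 1.4); invert its 0.9 and 0.1 quantiles.
Posterior mean ≈ 0.350, SD ≈ 0.202; a Normal approximation gives roughly [0.091, 0.609].
Exact: lower = 0.175; upper = 0.576.

[0.175, 0.576]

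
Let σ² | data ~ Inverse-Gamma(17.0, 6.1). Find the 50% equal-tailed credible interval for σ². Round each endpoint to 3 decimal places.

[0.312, 0.434]

Inverse-Gamma(17.0, 6.1) quantiles: F⁻¹(0.25) and F⁻¹(0.75).
Equivalently, 1/σ² ~ Gamma(17.0, rate = 6.1); invert its 0.75 and 0.25 quantiles.
Posterior mean ≈ 0.381, SD ≈ 0.098; a Normal approximation gives roughly [0.315, 0.448].
Exact: lower = 0.312; upper = 0.434.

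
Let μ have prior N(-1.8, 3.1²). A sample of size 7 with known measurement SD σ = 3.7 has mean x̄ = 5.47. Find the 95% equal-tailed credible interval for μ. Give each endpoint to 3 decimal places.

[1.742, 6.739]

Posterior precision = 1/3.1² + 7/3.7² = 0.1041 + 0.5113 = 0.6154, so posterior SD = 1.2748.
Posterior mean = (-1.8/3.1² + 7·5.47/3.7²) / 0.6154 = 4.2407.
Interval: 4.2407 ± 1.960 × 1.2748 → [1.742, 6.739].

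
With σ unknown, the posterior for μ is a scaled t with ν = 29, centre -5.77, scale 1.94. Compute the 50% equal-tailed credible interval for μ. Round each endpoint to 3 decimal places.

The t_29 distribution is symmetric; the 50% interval is -5.77 ± t·1.94 with t_{0.75,29} = 0.683.
Half-width: 0.683 × 1.94 = 1.325.
-5.77 − 1.325 = -7.095; -5.77 + 1.325 = -4.445.

[-7.095, -4.445]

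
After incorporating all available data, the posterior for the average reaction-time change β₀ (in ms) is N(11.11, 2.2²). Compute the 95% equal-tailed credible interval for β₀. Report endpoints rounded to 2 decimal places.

[6.80, 15.42]

The posterior is symmetric, so the 95% equal-tailed interval is β₀ = 11.11 ± z·2.2 with z = 1.960.
Half-width: 1.960 × 2.2 = 4.31.
11.11 − 4.31 = 6.80; 11.11 + 4.31 = 15.42.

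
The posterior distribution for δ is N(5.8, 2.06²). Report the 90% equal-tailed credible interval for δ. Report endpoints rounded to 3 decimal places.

The posterior is symmetric, so the 90% equal-tailed interval is δ = 5.8 ± z·2.06 with z = 1.645.
Half-width: 1.645 × 2.06 = 3.388.
5.8 − 3.388 = 2.412; 5.8 + 3.388 = 9.188.

[2.412, 9.188]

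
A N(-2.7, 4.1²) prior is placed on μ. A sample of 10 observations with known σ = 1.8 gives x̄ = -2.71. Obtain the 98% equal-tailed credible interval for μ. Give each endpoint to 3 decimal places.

Posterior precision = 1/4.1² + 10/1.8² = 0.0595 + 3.0864 = 3.1459, so posterior SD = 0.5638.
Posterior mean = (-2.7/4.1² + 10·-2.71/1.8²) / 3.1459 = -2.7098.
Interval: -2.7098 ± 2.326 × 0.5638 → [-4.021, -1.398].

[-4.021, -1.398]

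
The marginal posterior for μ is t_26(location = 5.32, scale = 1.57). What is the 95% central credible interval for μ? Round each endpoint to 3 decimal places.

[2.093, 8.547]

The t_26 distribution is symmetric; the 95% interval is 5.32 ± t·1.57 with t_{0.975,26} = 2.056.
Half-width: 2.056 × 1.57 = 3.227.
5.32 − 3.227 = 2.093; 5.32 + 3.227 = 8.547.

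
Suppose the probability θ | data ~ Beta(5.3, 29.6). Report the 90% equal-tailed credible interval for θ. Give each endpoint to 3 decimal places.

Posterior: Beta(5.3, 29.6).
Equal-tailed 90% interval: the 0.05 and 0.95 quantiles of Beta(5.3, 29.6).
Posterior mean ≈ 0.152, SD ≈ 0.060; a Normal approximation gives roughly [0.053, 0.250].
Exact: F⁻¹(0.05) = 0.066; F⁻¹(0.95) = 0.261.

[0.066, 0.261]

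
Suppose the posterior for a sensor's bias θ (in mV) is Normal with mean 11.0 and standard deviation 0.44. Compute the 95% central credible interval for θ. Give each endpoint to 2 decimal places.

The posterior is symmetric, so the 95% equal-tailed interval is θ = 11.0 ± z·0.44 with z = 1.960.
Half-width: 1.960 × 0.44 = 0.86.
11.0 − 0.86 = 10.14; 11.0 + 0.86 = 11.86.

[10.14, 11.86]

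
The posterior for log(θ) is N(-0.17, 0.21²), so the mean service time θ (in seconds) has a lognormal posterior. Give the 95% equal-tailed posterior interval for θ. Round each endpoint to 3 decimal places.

On the log scale the 95% interval is -0.17 ± 1.960 × 0.21 = [-0.5816, 0.2416].
Exponentiate: [e^-0.5816, e^0.2416] = [0.559, 1.273].

[0.559, 1.273]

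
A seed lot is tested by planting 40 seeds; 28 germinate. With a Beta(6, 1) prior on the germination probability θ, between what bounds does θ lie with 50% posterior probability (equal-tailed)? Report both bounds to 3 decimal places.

Posterior: Beta(6+28, 1+12) = Beta(34, 13).
Equal-tailed 50% interval: the 0.25 and 0.75 quantiles of Beta(34, 13).
Posterior mean ≈ 0.723, SD ≈ 0.065; a Normal approximation gives roughly [0.680, 0.767].
Exact: F⁻¹(0.25) = 0.681; F⁻¹(0.75) = 0.769.

[0.681, 0.769]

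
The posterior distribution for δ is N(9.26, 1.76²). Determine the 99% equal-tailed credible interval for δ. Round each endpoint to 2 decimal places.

[4.73, 13.79]

The posterior is symmetric, so the 99% equal-tailed interval is δ = 9.26 ± z·1.76 with z = 2.576.
Half-width: 2.576 × 1.76 = 4.53.
9.26 − 4.53 = 4.73; 9.26 + 4.53 = 13.79.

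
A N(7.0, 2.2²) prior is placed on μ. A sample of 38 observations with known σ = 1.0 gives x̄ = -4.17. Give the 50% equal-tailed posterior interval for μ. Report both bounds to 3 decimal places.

Posterior precision = 1/2.2² + 38/1.0² = 0.2066 + 38.0000 = 38.2066, so posterior SD = 0.1618.
Posterior mean = (7.0/2.2² + 38·-4.17/1.0²) / 38.2066 = -4.1096.
Interval: -4.1096 ± 0.674 × 0.1618 → [-4.219, -4.000].

[-4.219, -4.000]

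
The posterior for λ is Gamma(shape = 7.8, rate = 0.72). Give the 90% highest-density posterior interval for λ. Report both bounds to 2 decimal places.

[4.62, 16.82]

The posterior is unimodal and skewed, so the HPD interval has equal density at both endpoints and is the shortest 90% interval.
Solving f(4.62) = f(16.82) with F(16.82) − F(4.62) = 0.90 gives [4.62, 16.82].
For comparison, the equal-tailed interval is [5.33, 17.90]; the HPD is narrower and shifted toward the mode.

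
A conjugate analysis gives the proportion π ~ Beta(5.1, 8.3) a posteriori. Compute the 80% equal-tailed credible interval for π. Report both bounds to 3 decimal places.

[0.218, 0.552]

Posterior: Beta(5.1, 8.3).
Equal-tailed 80% interval: the 0.1 and 0.9 quantiles of Beta(5.1, 8.3).
Posterior mean ≈ 0.381, SD ≈ 0.128; a Normal approximation gives roughly [0.217, 0.545].
Exact: F⁻¹(0.1) = 0.218; F⁻¹(0.9) = 0.552.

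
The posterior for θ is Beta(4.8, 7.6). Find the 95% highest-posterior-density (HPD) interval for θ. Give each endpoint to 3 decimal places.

The posterior is unimodal and skewed, so the HPD interval has equal density at both endpoints and is the shortest 95% interval.
Solving f(0.138) = f(0.646) with F(0.646) − F(0.138) = 0.95 gives [0.138, 0.646].
For comparison, the equal-tailed interval is [0.149, 0.660]; the HPD is narrower and shifted toward the mode.

[0.138, 0.646]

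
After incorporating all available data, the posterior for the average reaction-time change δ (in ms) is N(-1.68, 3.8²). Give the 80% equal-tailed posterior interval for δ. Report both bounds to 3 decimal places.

[-6.550, 3.190]

The posterior is symmetric, so the 80% equal-tailed interval is δ = -1.68 ± z·3.8 with z = 1.282.
Half-width: 1.282 × 3.8 = 4.870.
-1.68 − 4.870 = -6.550; -1.68 + 4.870 = 3.190.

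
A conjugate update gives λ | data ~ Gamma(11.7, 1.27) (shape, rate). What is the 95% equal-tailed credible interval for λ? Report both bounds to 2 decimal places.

Posterior: Gamma(shape 11.7, rate 1.27).
Equal-tailed 95% interval: Gamma(11.7, 1.27) quantiles at 0.025 and 0.975.
Posterior mean ≈ 9.21, SD ≈ 2.69; a Normal approximation gives roughly [3.93, 14.49].
Exact: lower = 4.71; upper = 15.19.

[4.71, 15.19]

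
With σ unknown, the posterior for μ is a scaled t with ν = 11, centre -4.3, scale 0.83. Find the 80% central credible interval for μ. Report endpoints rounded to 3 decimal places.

The t_11 distribution is symmetric; the 80% interval is -4.3 ± t·0.83 with t_{0.9,11} = 1.363.
Half-width: 1.363 × 0.83 = 1.132.
-4.3 − 1.132 = -5.432; -4.3 + 1.132 = -3.168.

[-5.432, -3.168]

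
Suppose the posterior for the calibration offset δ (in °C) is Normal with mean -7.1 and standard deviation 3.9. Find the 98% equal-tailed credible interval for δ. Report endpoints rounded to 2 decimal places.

[-16.17, 1.97]

The posterior is symmetric, so the 98% equal-tailed interval is δ = -7.1 ± z·3.9 with z = 2.326.
Half-width: 2.326 × 3.9 = 9.07.
-7.1 − 9.07 = -16.17; -7.1 + 9.07 = 1.97.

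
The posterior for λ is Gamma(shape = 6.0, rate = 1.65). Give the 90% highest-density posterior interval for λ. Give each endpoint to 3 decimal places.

[1.290, 5.893]

The posterior is unimodal and skewed, so the HPD interval has equal density at both endpoints and is the shortest 90% interval.
Solving f(1.290) = f(5.893) with F(5.893) − F(1.290) = 0.90 gives [1.290, 5.893].
For comparison, the equal-tailed interval is [1.584, 6.372]; the HPD is narrower and shifted toward the mode.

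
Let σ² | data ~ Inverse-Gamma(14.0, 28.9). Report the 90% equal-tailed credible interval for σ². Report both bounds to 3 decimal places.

Inverse-Gamma(14.0, 28.9) quantiles: F⁻¹(0.05) and F⁻¹(0.95).
Equivalently, 1/σ² ~ Gamma(14.0, rate = 28.9); invert its 0.95 and 0.05 quantiles.
Posterior mean ≈ 2.223, SD ≈ 0.642; a Normal approximation gives roughly [1.167, 3.279].
Exact: lower = 1.398; upper = 3.414.

[1.398, 3.414]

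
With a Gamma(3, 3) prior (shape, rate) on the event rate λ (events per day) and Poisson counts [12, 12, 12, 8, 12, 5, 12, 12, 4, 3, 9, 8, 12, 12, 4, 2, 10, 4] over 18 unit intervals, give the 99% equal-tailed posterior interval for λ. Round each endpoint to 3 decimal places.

Posterior: Gamma(3+153, 3+18) = Gamma(156, 21) (shape, rate).
Equal-tailed 99% interval: Gamma(156, 21) quantiles at 0.005 and 0.995.
Posterior mean ≈ 7.429, SD ≈ 0.595; a Normal approximation gives roughly [5.897, 8.961].
Exact: lower = 5.986; upper = 9.050.

[5.986, 9.050]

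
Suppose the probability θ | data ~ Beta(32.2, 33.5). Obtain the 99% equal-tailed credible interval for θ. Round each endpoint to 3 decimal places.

[0.335, 0.646]

Posterior: Beta(32.2, 33.5).
Equal-tailed 99% interval: the 0.005 and 0.995 quantiles of Beta(32.2, 33.5).
Posterior mean ≈ 0.490, SD ≈ 0.061; a Normal approximation gives roughly [0.332, 0.648].
Exact: F⁻¹(0.005) = 0.335; F⁻¹(0.995) = 0.646.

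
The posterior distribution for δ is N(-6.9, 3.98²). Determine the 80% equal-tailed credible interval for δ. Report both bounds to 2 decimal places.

The posterior is symmetric, so the 80% equal-tailed interval is δ = -6.9 ± z·3.98 with z = 1.282.
Half-width: 1.282 × 3.98 = 5.10.
-6.9 − 5.10 = -12.00; -6.9 + 5.10 = -1.80.

[-12.00, -1.80]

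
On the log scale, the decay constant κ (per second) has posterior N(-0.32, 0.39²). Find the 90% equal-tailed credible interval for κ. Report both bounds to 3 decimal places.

On the log scale the 90% interval is -0.32 ± 1.645 × 0.39 = [-0.9615, 0.3215].
Exponentiate: [e^-0.9615, e^0.3215] = [0.382, 1.379].

[0.382, 1.379]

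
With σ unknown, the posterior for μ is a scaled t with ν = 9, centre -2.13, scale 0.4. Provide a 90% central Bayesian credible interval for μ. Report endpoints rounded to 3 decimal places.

The t_9 distribution is symmetric; the 90% interval is -2.13 ± t·0.4 with t_{0.95,9} = 1.833.
Half-width: 1.833 × 0.4 = 0.733.
-2.13 − 0.733 = -2.863; -2.13 + 0.733 = -1.397.

[-2.863, -1.397]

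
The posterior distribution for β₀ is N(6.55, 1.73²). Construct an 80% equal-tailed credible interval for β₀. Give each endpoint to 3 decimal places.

[4.333, 8.767]

The posterior is symmetric, so the 80% equal-tailed interval is β₀ = 6.55 ± z·1.73 with z = 1.282.
Half-width: 1.282 × 1.73 = 2.217.
6.55 − 2.217 = 4.333; 6.55 + 2.217 = 8.767.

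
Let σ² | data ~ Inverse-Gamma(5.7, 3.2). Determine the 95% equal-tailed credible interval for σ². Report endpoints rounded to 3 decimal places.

Inverse-Gamma(5.7, 3.2) quantiles: F⁻¹(0.025) and F⁻¹(0.975).
Equivalently, 1/σ² ~ Gamma(5.7, rate = 3.2); invert its 0.975 and 0.025 quantiles.
Posterior mean ≈ 0.681, SD ≈ 0.354; a Normal approximation gives roughly [-0.013, 1.375].
Exact: lower = 0.285; upper = 1.581.

[0.285, 1.581]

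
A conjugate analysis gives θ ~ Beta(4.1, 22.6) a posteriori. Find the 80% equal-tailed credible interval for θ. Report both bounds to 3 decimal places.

Posterior: Beta(4.1, 22.6).
Equal-tailed 80% interval: the 0.1 and 0.9 quantiles of Beta(4.1, 22.6).
Posterior mean ≈ 0.154, SD ≈ 0.069; a Normal approximation gives roughly [0.066, 0.241].
Exact: F⁻¹(0.1) = 0.072; F⁻¹(0.9) = 0.246.

[0.072, 0.246]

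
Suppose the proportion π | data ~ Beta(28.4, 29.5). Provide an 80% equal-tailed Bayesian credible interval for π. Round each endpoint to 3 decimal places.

[0.407, 0.575]

Posterior: Beta(28.4, 29.5).
Equal-tailed 80% interval: the 0.1 and 0.9 quantiles of Beta(28.4, 29.5).
Posterior mean ≈ 0.491, SD ≈ 0.065; a Normal approximation gives roughly [0.407, 0.574].
Exact: F⁻¹(0.1) = 0.407; F⁻¹(0.9) = 0.575.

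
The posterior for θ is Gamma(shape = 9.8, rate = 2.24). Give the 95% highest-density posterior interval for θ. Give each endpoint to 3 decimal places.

The posterior is unimodal and skewed, so the HPD interval has equal density at both endpoints and is the shortest 95% interval.
Solving f(1.856) = f(7.161) with F(7.161) − F(1.856) = 0.95 gives [1.856, 7.161].
For comparison, the equal-tailed interval is [2.079, 7.510]; the HPD is narrower and shifted toward the mode.

[1.856, 7.161]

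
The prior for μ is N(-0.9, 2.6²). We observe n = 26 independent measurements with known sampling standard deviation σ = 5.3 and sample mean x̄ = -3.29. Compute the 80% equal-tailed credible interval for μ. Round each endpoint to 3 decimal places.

Posterior precision = 1/2.6² + 26/5.3² = 0.1479 + 0.9256 = 1.0735, so posterior SD = 0.9651.
Posterior mean = (-0.9/2.6² + 26·-3.29/5.3²) / 1.0735 = -2.9607.
Interval: -2.9607 ± 1.282 × 0.9651 → [-4.198, -1.724].

[-4.198, -1.724]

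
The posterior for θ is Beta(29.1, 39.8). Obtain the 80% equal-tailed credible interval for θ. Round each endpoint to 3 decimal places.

[0.347, 0.499]

Posterior: Beta(29.1, 39.8).
Equal-tailed 80% interval: the 0.1 and 0.9 quantiles of Beta(29.1, 39.8).
Posterior mean ≈ 0.422, SD ≈ 0.059; a Normal approximation gives roughly [0.347, 0.498].
Exact: F⁻¹(0.1) = 0.347; F⁻¹(0.9) = 0.499.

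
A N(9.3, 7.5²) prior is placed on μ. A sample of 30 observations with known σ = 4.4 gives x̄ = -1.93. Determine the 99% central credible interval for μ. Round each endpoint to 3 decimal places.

Posterior precision = 1/7.5² + 30/4.4² = 0.0178 + 1.5496 = 1.5674, so posterior SD = 0.7988.
Posterior mean = (9.3/7.5² + 30·-1.93/4.4²) / 1.5674 = -1.8026.
Interval: -1.8026 ± 2.576 × 0.7988 → [-3.860, 0.255].

[-3.860, 0.255]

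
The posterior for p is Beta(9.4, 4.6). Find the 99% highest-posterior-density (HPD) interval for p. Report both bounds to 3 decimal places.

[0.353, 0.933]

The posterior is unimodal and skewed, so the HPD interval has equal density at both endpoints and is the shortest 99% interval.
Solving f(0.353) = f(0.933) with F(0.933) − F(0.353) = 0.99 gives [0.353, 0.933].
For comparison, the equal-tailed interval is [0.336, 0.922]; the HPD is narrower and shifted toward the mode.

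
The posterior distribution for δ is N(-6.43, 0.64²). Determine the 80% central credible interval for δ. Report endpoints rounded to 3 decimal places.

The posterior is symmetric, so the 80% equal-tailed interval is δ = -6.43 ± z·0.64 with z = 1.282.
Half-width: 1.282 × 0.64 = 0.820.
-6.43 − 0.820 = -7.250; -6.43 + 0.820 = -5.610.

[-7.250, -5.610]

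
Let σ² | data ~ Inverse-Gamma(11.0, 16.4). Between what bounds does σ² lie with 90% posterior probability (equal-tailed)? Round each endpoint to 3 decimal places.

Inverse-Gamma(11.0, 16.4) quantiles: F⁻¹(0.05) and F⁻¹(0.95).
Equivalently, 1/σ² ~ Gamma(11.0, rate = 16.4); invert its 0.95 and 0.05 quantiles.
Posterior mean ≈ 1.640, SD ≈ 0.547; a Normal approximation gives roughly [0.741, 2.539].
Exact: lower = 0.967; upper = 2.658.

[0.967, 2.658]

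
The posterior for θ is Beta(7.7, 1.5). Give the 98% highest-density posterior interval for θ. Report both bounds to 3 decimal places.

The posterior is unimodal and skewed, so the HPD interval has equal density at both endpoints and is the shortest 98% interval.
Solving f(0.538) = f(1.000) with F(1.000) − F(0.538) = 0.98 gives [0.538, 1.000].
For comparison, the equal-tailed interval is [0.489, 0.993]; the HPD is narrower and shifted toward the mode.

[0.538, 1.000]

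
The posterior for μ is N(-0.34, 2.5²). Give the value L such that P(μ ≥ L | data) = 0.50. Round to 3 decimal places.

-0.340

Need L with P(μ ≥ L) = 0.50: L = -0.34 − z_{0.5}·2.5.
z = 0.000; L = -0.34 − 0.000 × 2.5 = -0.340.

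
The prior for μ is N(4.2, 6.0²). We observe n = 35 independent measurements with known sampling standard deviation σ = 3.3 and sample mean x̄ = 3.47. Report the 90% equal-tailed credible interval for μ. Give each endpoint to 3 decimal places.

[2.563, 4.390]

Posterior precision = 1/6.0² + 35/3.3² = 0.0278 + 3.2140 = 3.2417, so posterior SD = 0.5554.
Posterior mean = (4.2/6.0² + 35·3.47/3.3²) / 3.2417 = 3.4763.
Interval: 3.4763 ± 1.645 × 0.5554 → [2.563, 4.390].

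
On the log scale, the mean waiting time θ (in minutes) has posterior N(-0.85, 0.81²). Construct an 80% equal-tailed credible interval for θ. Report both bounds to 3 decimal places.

On the log scale the 80% interval is -0.85 ± 1.282 × 0.81 = [-1.8881, 0.1881].
Exponentiate: [e^-1.8881, e^0.1881] = [0.151, 1.207].

[0.151, 1.207]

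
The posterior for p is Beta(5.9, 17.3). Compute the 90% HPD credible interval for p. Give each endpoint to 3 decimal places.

[0.109, 0.395]

The posterior is unimodal and skewed, so the HPD interval has equal density at both endpoints and is the shortest 90% interval.
Solving f(0.109) = f(0.395) with F(0.395) − F(0.109) = 0.90 gives [0.109, 0.395].
For comparison, the equal-tailed interval is [0.122, 0.412]; the HPD is narrower and shifted toward the mode.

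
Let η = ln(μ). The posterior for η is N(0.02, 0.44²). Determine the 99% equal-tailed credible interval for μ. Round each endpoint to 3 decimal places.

On the log scale the 99% interval is 0.02 ± 2.576 × 0.44 = [-1.1134, 1.1534].
Exponentiate: [e^-1.1134, e^1.1534] = [0.328, 3.169].

[0.328, 3.169]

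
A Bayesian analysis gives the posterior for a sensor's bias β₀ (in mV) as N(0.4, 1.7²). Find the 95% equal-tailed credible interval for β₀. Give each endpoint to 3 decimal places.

[-2.932, 3.732]

The posterior is symmetric, so the 95% equal-tailed interval is β₀ = 0.4 ± z·1.7 with z = 1.960.
Half-width: 1.960 × 1.7 = 3.332.
0.4 − 3.332 = -2.932; 0.4 + 3.332 = 3.732.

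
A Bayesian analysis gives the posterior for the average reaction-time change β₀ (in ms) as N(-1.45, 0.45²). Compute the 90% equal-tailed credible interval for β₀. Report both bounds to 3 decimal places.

[-2.190, -0.710]

The posterior is symmetric, so the 90% equal-tailed interval is β₀ = -1.45 ± z·0.45 with z = 1.645.
Half-width: 1.645 × 0.45 = 0.740.
-1.45 − 0.740 = -2.190; -1.45 + 0.740 = -0.710.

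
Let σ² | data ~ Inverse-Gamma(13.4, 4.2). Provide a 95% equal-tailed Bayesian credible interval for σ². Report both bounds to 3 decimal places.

Inverse-Gamma(13.4, 4.2) quantiles: F⁻¹(0.025) and F⁻¹(0.975).
Equivalently, 1/σ² ~ Gamma(13.4, rate = 4.2); invert its 0.975 and 0.025 quantiles.
Posterior mean ≈ 0.339, SD ≈ 0.100; a Normal approximation gives roughly [0.142, 0.535].
Exact: lower = 0.196; upper = 0.582.

[0.196, 0.582]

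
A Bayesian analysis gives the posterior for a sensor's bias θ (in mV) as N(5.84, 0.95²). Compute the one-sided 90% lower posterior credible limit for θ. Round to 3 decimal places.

Need L with P(θ ≥ L) = 0.90: L = 5.84 − z_{0.1}·0.95.
z = 1.282; L = 5.84 − 1.282 × 0.95 = 4.623.

4.623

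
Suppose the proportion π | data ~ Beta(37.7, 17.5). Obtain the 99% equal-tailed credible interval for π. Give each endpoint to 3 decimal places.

[0.513, 0.828]

Posterior: Beta(37.7, 17.5).
Equal-tailed 99% interval: the 0.005 and 0.995 quantiles of Beta(37.7, 17.5).
Posterior mean ≈ 0.683, SD ≈ 0.062; a Normal approximation gives roughly [0.523, 0.843].
Exact: F⁻¹(0.005) = 0.513; F⁻¹(0.995) = 0.828.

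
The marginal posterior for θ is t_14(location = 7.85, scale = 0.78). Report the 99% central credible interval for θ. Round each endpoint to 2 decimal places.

The t_14 distribution is symmetric; the 99% interval is 7.85 ± t·0.78 with t_{0.995,14} = 2.977.
Half-width: 2.977 × 0.78 = 2.32.
7.85 − 2.32 = 5.53; 7.85 + 2.32 = 10.17.

[5.53, 10.17]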